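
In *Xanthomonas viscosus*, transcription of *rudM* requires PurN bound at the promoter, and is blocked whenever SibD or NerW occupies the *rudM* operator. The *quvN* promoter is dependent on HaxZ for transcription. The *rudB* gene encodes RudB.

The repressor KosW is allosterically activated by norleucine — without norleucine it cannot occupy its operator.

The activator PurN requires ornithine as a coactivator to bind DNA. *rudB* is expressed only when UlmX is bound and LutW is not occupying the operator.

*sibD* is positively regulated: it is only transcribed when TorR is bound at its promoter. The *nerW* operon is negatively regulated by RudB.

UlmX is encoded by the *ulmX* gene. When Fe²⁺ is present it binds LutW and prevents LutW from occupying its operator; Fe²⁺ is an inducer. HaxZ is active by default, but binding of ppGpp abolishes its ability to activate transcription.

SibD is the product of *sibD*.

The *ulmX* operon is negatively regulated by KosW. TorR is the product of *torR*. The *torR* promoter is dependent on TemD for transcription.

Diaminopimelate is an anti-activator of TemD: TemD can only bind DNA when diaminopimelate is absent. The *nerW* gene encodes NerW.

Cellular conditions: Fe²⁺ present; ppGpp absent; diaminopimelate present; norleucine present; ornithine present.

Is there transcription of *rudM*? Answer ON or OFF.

OFF

Ornithine is present, so PurN is active.
Diaminopimelate is present, so TemD is inactive.
Required activator TemD is absent, so *torR* is not transcribed.
So TorR is not produced.
Required activator TorR is absent, so *sibD* is not transcribed.
So SibD is not produced.
Fe²⁺ is present, so LutW is inactive.
Norleucine is present, so KosW is active.
With repressor KosW bound, *ulmX* is not transcribed.
So UlmX is not produced.
Required activator UlmX is absent, so *rudB* is not transcribed.
So RudB is not produced.
With no repressor bound, *nerW* is transcribed.
So NerW is produced and active.
With repressor NerW bound, *rudM* is not transcribed.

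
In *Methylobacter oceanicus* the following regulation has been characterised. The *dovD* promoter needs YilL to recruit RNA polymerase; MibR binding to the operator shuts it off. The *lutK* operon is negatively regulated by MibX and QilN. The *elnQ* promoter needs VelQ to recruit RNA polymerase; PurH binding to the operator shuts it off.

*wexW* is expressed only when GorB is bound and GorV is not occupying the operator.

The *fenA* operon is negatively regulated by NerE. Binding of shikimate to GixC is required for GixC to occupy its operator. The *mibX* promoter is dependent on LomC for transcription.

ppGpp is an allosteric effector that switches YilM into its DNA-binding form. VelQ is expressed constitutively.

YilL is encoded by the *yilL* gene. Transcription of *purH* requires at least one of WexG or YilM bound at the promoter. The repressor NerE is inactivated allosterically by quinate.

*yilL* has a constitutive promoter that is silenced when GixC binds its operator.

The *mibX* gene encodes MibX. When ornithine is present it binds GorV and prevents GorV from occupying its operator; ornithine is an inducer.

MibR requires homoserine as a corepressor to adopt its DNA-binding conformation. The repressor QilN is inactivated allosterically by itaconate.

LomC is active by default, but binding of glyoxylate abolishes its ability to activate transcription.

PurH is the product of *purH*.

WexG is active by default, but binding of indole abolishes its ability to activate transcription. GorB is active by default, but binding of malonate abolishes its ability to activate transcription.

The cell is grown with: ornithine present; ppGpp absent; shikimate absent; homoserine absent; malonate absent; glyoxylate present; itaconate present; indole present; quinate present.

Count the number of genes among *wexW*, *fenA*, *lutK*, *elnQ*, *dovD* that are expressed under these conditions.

Ornithine is present, so GorV is inactive.
Malonate is absent, so GorB is active.
No repressor is bound and GorB is active, so *wexW* is transcribed.
→ *wexW* is ON.
Quinate is present, so NerE is inactive.
With no repressor bound, *fenA* is transcribed.
→ *fenA* is ON.
Glyoxylate is present, so LomC is inactive.
Required activator LomC is absent, so *mibX* is not transcribed.
So MibX is not produced.
Itaconate is present, so QilN is inactive.
With no repressor bound, *lutK* is transcribed.
→ *lutK* is ON.
Indole is present, so WexG is inactive.
ppGpp is absent, so YilM is inactive.
No activator is available at the *purH* promoter, so *purH* is not transcribed.
So PurH is not produced.
VelQ is produced constitutively and is active.
No repressor is bound and VelQ is active, so *elnQ* is transcribed.
→ *elnQ* is ON.
Homoserine is absent, so MibR is inactive.
Shikimate is absent, so GixC is inactive.
With no repressor bound, *yilL* is transcribed.
So YilL is produced and active.
No repressor is bound and YilL is active, so *dovD* is transcribed.
→ *dovD* is ON.
5 of the 5 genes are transcribed.

5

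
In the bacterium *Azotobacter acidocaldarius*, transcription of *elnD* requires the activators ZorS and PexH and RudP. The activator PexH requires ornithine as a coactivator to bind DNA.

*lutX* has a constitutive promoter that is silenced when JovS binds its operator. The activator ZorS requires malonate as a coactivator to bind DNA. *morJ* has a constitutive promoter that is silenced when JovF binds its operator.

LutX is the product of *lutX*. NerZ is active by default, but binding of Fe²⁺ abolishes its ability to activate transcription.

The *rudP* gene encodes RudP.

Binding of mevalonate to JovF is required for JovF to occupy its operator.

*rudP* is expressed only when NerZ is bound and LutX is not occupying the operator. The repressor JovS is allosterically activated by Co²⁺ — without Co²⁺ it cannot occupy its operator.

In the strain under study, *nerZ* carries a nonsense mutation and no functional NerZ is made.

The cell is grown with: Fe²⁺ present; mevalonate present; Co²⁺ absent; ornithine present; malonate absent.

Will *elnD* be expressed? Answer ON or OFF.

Malonate is absent, so ZorS is inactive.
Ornithine is present, so PexH is active.
Co²⁺ is absent, so JovS is inactive.
With no repressor bound, *lutX* is transcribed.
So LutX is produced and active.
NerZ is non-functional in this strain, so it has no effect.
With repressor LutX bound, *rudP* is not transcribed.
So RudP is not produced.
Required activator ZorS is absent, so *elnD* is not transcribed.

OFF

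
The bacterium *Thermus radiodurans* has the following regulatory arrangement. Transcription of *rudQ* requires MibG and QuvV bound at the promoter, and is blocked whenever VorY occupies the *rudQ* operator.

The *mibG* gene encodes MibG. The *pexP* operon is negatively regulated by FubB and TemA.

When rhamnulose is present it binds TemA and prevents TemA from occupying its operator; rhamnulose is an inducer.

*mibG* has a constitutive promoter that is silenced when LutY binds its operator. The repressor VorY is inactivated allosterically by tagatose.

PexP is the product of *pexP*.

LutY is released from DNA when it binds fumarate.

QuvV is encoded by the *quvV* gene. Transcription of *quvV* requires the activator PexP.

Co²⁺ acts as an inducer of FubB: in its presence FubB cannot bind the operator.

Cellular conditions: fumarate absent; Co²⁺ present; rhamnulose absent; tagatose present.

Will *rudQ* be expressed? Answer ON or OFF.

OFF

Fumarate is absent, so LutY is active.
With repressor LutY bound, *mibG* is not transcribed.
So MibG is not produced.
Tagatose is present, so VorY is inactive.
Co²⁺ is present, so FubB is inactive.
Rhamnulose is absent, so TemA is active.
With repressor TemA bound, *pexP* is not transcribed.
So PexP is not produced.
Required activator PexP is absent, so *quvV* is not transcribed.
So QuvV is not produced.
Required activator MibG is absent, so *rudQ* is not transcribed.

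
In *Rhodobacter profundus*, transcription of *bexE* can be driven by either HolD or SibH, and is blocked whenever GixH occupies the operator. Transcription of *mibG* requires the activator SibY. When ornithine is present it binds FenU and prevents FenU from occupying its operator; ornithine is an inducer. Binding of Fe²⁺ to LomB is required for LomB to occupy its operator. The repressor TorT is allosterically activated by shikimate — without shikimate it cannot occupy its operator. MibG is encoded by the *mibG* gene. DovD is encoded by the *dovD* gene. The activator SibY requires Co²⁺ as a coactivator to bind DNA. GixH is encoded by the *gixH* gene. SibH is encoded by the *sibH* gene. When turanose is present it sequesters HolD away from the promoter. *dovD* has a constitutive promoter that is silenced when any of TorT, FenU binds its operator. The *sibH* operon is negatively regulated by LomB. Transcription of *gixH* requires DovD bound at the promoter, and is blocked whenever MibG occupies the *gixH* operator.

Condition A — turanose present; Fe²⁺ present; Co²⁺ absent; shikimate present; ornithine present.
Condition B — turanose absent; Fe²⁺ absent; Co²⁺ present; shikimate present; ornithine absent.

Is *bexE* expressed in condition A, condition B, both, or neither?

B only

Condition A:
Turanose is present, so HolD is inactive.
Fe²⁺ is present, so LomB is active.
With repressor LomB bound, *sibH* is not transcribed.
So SibH is not produced.
Co²⁺ is absent, so SibY is inactive.
Required activator SibY is absent, so *mibG* is not transcribed.
So MibG is not produced.
Shikimate is present, so TorT is active.
Ornithine is present, so FenU is inactive.
With repressor TorT bound, *dovD* is not transcribed.
So DovD is not produced.
Required activator DovD is absent, so *gixH* is not transcribed.
So GixH is not produced.
No activator is available at the *bexE* promoter, so *bexE* is not transcribed.
→ *bexE* is OFF in A.
Condition B:
Turanose is absent, so HolD is active.
Fe²⁺ is absent, so LomB is inactive.
With no repressor bound, *sibH* is transcribed.
So SibH is produced and active.
Co²⁺ is present, so SibY is active.
No repressor is bound and SibY is active, so *mibG* is transcribed.
So MibG is produced and active.
Shikimate is present, so TorT is active.
Ornithine is absent, so FenU is active.
With repressor TorT bound, *dovD* is not transcribed.
So DovD is not produced.
With repressor MibG bound, *gixH* is not transcribed.
So GixH is not produced.
Activator HolD is present, so *bexE* is transcribed.
→ *bexE* is ON in B.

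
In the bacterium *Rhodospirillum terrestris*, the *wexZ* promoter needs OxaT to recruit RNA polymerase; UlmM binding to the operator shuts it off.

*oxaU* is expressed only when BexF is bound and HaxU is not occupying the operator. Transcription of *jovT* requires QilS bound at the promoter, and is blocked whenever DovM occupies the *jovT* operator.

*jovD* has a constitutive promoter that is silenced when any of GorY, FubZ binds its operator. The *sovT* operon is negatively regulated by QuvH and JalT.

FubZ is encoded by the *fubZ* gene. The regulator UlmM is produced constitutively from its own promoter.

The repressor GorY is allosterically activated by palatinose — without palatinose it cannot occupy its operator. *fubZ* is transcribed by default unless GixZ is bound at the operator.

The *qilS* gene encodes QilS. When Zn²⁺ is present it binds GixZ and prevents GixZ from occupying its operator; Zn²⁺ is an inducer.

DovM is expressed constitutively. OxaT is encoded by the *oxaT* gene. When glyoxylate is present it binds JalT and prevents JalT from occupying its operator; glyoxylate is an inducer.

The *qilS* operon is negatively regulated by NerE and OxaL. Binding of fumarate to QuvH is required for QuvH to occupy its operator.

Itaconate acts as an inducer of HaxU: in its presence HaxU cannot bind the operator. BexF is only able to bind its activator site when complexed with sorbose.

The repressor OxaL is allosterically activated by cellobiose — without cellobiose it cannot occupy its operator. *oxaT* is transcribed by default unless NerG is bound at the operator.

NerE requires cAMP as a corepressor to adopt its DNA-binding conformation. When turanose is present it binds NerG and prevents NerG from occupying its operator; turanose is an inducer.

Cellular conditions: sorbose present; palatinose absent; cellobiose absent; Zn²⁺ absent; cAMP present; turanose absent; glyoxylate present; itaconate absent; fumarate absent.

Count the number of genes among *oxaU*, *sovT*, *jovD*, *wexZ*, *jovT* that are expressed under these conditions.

2

Itaconate is absent, so HaxU is active.
Sorbose is present, so BexF is active.
With repressor HaxU bound, *oxaU* is not transcribed.
→ *oxaU* is OFF.
Fumarate is absent, so QuvH is inactive.
Glyoxylate is present, so JalT is inactive.
With no repressor bound, *sovT* is transcribed.
→ *sovT* is ON.
Palatinose is absent, so GorY is inactive.
Zn²⁺ is absent, so GixZ is active.
With repressor GixZ bound, *fubZ* is not transcribed.
So FubZ is not produced.
With no repressor bound, *jovD* is transcribed.
→ *jovD* is ON.
UlmM is produced constitutively and is active.
Turanose is absent, so NerG is active.
With repressor NerG bound, *oxaT* is not transcribed.
So OxaT is not produced.
With repressor UlmM bound, *wexZ* is not transcribed.
→ *wexZ* is OFF.
cAMP is present, so NerE is active.
Cellobiose is absent, so OxaL is inactive.
With repressor NerE bound, *qilS* is not transcribed.
So QilS is not produced.
DovM is produced constitutively and is active.
With repressor DovM bound, *jovT* is not transcribed.
→ *jovT* is OFF.
2 of the 5 genes are transcribed.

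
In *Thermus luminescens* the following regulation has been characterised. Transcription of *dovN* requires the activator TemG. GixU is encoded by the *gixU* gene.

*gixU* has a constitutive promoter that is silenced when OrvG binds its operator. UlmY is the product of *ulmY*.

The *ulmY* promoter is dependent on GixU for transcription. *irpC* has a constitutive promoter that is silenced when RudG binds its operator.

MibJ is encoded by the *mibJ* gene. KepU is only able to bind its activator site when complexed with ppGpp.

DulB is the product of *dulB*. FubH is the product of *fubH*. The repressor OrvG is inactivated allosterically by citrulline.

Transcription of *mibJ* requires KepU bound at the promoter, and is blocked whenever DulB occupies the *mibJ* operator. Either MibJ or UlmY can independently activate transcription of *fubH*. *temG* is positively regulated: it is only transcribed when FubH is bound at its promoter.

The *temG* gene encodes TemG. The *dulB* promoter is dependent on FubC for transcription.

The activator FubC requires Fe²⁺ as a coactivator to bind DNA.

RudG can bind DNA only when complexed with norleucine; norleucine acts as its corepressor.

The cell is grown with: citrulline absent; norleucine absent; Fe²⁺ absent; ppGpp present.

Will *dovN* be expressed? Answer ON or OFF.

ON

Fe²⁺ is absent, so FubC is inactive.
Required activator FubC is absent, so *dulB* is not transcribed.
So DulB is not produced.
ppGpp is present, so KepU is active.
No repressor is bound and KepU is active, so *mibJ* is transcribed.
So MibJ is produced and active.
Citrulline is absent, so OrvG is active.
With repressor OrvG bound, *gixU* is not transcribed.
So GixU is not produced.
Required activator GixU is absent, so *ulmY* is not transcribed.
So UlmY is not produced.
Activator MibJ is present, so *fubH* is transcribed.
So FubH is produced and active.
No repressor is bound and FubH is active, so *temG* is transcribed.
So TemG is produced and active.
No repressor is bound and TemG is active, so *dovN* is transcribed.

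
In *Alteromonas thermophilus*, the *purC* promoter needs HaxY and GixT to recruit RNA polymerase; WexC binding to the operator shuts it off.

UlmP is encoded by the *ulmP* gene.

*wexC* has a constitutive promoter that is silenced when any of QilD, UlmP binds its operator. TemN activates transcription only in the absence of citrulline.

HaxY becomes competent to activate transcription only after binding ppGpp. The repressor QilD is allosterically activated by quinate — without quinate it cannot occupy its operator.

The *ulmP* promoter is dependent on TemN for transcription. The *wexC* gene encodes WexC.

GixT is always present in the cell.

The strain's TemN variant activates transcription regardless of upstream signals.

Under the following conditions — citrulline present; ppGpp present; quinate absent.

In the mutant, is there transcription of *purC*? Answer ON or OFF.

Quinate is absent, so QilD is inactive.
TemN is constitutively active in this strain.
No repressor is bound and TemN is active, so *ulmP* is transcribed.
So UlmP is produced and active.
With repressor UlmP bound, *wexC* is not transcribed.
So WexC is not produced.
ppGpp is present, so HaxY is active.
GixT is produced constitutively and is active.
No repressor is bound and HaxY and GixT are active, so *purC* is transcribed.

ON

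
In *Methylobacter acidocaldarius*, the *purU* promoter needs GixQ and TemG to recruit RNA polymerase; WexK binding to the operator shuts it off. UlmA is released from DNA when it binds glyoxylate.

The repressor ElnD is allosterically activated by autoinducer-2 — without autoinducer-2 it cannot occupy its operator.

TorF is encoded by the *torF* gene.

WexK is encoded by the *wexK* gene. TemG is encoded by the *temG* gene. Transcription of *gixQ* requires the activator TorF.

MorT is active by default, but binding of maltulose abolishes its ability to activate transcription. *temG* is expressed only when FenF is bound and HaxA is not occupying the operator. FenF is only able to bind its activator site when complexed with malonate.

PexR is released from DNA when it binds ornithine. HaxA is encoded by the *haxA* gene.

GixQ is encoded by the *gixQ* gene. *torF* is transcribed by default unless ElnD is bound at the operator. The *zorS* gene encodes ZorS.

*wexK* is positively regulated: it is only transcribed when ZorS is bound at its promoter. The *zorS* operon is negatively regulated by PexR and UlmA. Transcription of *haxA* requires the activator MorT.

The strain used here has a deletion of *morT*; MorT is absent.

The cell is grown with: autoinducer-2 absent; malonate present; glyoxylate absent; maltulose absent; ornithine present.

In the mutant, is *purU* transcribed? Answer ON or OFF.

Ornithine is present, so PexR is inactive.
Glyoxylate is absent, so UlmA is active.
With repressor UlmA bound, *zorS* is not transcribed.
So ZorS is not produced.
Required activator ZorS is absent, so *wexK* is not transcribed.
So WexK is not produced.
Autoinducer-2 is absent, so ElnD is inactive.
With no repressor bound, *torF* is transcribed.
So TorF is produced and active.
No repressor is bound and TorF is active, so *gixQ* is transcribed.
So GixQ is produced and active.
MorT is non-functional in this strain, so it has no effect.
Required activator MorT is absent, so *haxA* is not transcribed.
So HaxA is not produced.
Malonate is present, so FenF is active.
No repressor is bound and FenF is active, so *temG* is transcribed.
So TemG is produced and active.
No repressor is bound and GixQ and TemG are active, so *purU* is transcribed.

ON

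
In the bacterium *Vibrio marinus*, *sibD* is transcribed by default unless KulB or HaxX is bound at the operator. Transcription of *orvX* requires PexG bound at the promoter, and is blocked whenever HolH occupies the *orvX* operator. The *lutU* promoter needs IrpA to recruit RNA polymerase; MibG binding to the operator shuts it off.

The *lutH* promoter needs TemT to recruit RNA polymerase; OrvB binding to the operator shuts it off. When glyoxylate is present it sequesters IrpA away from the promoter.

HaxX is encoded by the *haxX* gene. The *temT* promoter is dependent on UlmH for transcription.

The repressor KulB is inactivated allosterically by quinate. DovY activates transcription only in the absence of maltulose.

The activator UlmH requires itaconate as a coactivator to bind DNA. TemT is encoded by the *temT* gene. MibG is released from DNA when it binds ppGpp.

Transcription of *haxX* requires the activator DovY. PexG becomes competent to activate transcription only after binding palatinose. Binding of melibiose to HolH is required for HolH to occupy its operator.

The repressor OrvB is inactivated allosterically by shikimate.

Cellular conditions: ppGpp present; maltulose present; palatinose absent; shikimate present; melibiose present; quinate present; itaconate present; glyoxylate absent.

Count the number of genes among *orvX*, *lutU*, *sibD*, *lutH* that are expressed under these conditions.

Palatinose is absent, so PexG is inactive.
Melibiose is present, so HolH is active.
With repressor HolH bound, *orvX* is not transcribed.
→ *orvX* is OFF.
Glyoxylate is absent, so IrpA is active.
ppGpp is present, so MibG is inactive.
No repressor is bound and IrpA is active, so *lutU* is transcribed.
→ *lutU* is ON.
Quinate is present, so KulB is inactive.
Maltulose is present, so DovY is inactive.
Required activator DovY is absent, so *haxX* is not transcribed.
So HaxX is not produced.
With no repressor bound, *sibD* is transcribed.
→ *sibD* is ON.
Itaconate is present, so UlmH is active.
No repressor is bound and UlmH is active, so *temT* is transcribed.
So TemT is produced and active.
Shikimate is present, so OrvB is inactive.
No repressor is bound and TemT is active, so *lutH* is transcribed.
→ *lutH* is ON.
3 of the 4 genes are transcribed.

3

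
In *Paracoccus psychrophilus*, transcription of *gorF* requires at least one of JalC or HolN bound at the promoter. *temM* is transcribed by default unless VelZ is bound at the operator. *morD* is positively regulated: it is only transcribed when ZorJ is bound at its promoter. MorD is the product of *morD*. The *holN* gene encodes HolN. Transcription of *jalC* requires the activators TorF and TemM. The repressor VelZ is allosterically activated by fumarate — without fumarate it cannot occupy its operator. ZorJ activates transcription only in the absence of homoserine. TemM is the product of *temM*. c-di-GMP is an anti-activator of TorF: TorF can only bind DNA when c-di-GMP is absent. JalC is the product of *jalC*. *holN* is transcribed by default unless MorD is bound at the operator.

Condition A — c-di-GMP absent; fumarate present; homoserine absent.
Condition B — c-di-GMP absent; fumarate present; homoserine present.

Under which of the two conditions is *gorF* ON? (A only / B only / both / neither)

B only

Condition A:
c-di-GMP is absent, so TorF is active.
Fumarate is present, so VelZ is active.
With repressor VelZ bound, *temM* is not transcribed.
So TemM is not produced.
Required activator TemM is absent, so *jalC* is not transcribed.
So JalC is not produced.
Homoserine is absent, so ZorJ is active.
No repressor is bound and ZorJ is active, so *morD* is transcribed.
So MorD is produced and active.
With repressor MorD bound, *holN* is not transcribed.
So HolN is not produced.
No activator is available at the *gorF* promoter, so *gorF* is not transcribed.
→ *gorF* is OFF in A.
Condition B:
c-di-GMP is absent, so TorF is active.
Fumarate is present, so VelZ is active.
With repressor VelZ bound, *temM* is not transcribed.
So TemM is not produced.
Required activator TemM is absent, so *jalC* is not transcribed.
So JalC is not produced.
Homoserine is present, so ZorJ is inactive.
Required activator ZorJ is absent, so *morD* is not transcribed.
So MorD is not produced.
With no repressor bound, *holN* is transcribed.
So HolN is produced and active.
Activator HolN is present, so *gorF* is transcribed.
→ *gorF* is ON in B.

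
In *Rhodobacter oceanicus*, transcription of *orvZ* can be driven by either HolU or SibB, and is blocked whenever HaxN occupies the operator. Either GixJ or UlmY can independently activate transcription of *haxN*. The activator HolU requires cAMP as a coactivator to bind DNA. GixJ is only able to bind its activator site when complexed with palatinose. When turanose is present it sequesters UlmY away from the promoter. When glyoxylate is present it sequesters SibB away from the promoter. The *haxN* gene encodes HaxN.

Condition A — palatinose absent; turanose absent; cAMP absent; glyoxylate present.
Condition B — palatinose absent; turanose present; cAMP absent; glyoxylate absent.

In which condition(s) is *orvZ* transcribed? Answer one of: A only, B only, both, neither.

Condition A:
Palatinose is absent, so GixJ is inactive.
Turanose is absent, so UlmY is active.
Activator UlmY is present, so *haxN* is transcribed.
So HaxN is produced and active.
cAMP is absent, so HolU is inactive.
Glyoxylate is present, so SibB is inactive.
With repressor HaxN bound, *orvZ* is not transcribed.
→ *orvZ* is OFF in A.
Condition B:
Palatinose is absent, so GixJ is inactive.
Turanose is present, so UlmY is inactive.
No activator is available at the *haxN* promoter, so *haxN* is not transcribed.
So HaxN is not produced.
cAMP is absent, so HolU is inactive.
Glyoxylate is absent, so SibB is active.
Activator SibB is present, so *orvZ* is transcribed.
→ *orvZ* is ON in B.

B only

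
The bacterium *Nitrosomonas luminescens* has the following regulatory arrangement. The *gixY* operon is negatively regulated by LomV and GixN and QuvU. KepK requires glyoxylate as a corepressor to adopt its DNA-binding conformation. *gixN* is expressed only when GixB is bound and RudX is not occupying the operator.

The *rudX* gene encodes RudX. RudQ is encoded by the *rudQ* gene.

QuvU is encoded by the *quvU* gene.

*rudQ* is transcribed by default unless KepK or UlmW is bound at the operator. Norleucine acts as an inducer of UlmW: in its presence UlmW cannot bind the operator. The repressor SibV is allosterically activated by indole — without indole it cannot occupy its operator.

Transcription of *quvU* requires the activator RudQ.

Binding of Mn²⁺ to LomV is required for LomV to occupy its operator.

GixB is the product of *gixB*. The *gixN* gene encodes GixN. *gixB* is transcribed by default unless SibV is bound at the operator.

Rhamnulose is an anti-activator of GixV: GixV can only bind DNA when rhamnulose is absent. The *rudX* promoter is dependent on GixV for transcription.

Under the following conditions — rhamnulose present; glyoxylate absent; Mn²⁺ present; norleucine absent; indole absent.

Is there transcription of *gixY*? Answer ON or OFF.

Mn²⁺ is present, so LomV is active.
Indole is absent, so SibV is inactive.
With no repressor bound, *gixB* is transcribed.
So GixB is produced and active.
Rhamnulose is present, so GixV is inactive.
Required activator GixV is absent, so *rudX* is not transcribed.
So RudX is not produced.
No repressor is bound and GixB is active, so *gixN* is transcribed.
So GixN is produced and active.
Glyoxylate is absent, so KepK is inactive.
Norleucine is absent, so UlmW is active.
With repressor UlmW bound, *rudQ* is not transcribed.
So RudQ is not produced.
Required activator RudQ is absent, so *quvU* is not transcribed.
So QuvU is not produced.
With repressor LomV bound, *gixY* is not transcribed.

OFF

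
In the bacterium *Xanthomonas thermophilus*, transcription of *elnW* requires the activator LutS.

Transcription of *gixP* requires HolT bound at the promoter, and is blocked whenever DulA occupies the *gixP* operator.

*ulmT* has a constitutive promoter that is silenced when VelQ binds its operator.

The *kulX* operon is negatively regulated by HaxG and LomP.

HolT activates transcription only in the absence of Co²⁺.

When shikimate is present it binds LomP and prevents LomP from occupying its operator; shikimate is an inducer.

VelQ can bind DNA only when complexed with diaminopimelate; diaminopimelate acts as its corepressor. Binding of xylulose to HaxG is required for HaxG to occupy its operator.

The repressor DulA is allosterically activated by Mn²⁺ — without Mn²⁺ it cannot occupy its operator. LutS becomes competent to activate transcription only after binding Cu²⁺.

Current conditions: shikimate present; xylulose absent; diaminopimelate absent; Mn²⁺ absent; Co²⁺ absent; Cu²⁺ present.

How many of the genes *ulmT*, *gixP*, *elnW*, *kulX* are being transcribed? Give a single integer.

4

Diaminopimelate is absent, so VelQ is inactive.
With no repressor bound, *ulmT* is transcribed.
→ *ulmT* is ON.
Co²⁺ is absent, so HolT is active.
Mn²⁺ is absent, so DulA is inactive.
No repressor is bound and HolT is active, so *gixP* is transcribed.
→ *gixP* is ON.
Cu²⁺ is present, so LutS is active.
No repressor is bound and LutS is active, so *elnW* is transcribed.
→ *elnW* is ON.
Xylulose is absent, so HaxG is inactive.
Shikimate is present, so LomP is inactive.
With no repressor bound, *kulX* is transcribed.
→ *kulX* is ON.
4 of the 4 genes are transcribed.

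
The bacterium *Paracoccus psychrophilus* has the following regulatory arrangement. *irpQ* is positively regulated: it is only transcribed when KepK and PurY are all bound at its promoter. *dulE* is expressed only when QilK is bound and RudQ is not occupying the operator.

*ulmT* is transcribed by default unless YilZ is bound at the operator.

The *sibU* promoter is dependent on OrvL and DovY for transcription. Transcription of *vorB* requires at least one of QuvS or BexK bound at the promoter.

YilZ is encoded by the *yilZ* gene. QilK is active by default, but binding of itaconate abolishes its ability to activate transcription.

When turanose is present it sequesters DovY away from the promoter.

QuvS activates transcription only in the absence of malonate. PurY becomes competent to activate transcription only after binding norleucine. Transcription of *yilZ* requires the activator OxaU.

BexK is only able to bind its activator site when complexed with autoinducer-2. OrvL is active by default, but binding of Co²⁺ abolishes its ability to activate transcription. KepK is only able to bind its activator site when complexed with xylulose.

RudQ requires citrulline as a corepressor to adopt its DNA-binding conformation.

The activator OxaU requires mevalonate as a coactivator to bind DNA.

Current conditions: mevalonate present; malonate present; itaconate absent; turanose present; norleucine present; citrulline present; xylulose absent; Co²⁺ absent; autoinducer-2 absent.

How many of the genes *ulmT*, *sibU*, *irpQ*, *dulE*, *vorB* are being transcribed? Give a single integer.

0

Mevalonate is present, so OxaU is active.
No repressor is bound and OxaU is active, so *yilZ* is transcribed.
So YilZ is produced and active.
With repressor YilZ bound, *ulmT* is not transcribed.
→ *ulmT* is OFF.
Co²⁺ is absent, so OrvL is active.
Turanose is present, so DovY is inactive.
Required activator DovY is absent, so *sibU* is not transcribed.
→ *sibU* is OFF.
Xylulose is absent, so KepK is inactive.
Norleucine is present, so PurY is active.
Required activator KepK is absent, so *irpQ* is not transcribed.
→ *irpQ* is OFF.
Citrulline is present, so RudQ is active.
Itaconate is absent, so QilK is active.
With repressor RudQ bound, *dulE* is not transcribed.
→ *dulE* is OFF.
Malonate is present, so QuvS is inactive.
Autoinducer-2 is absent, so BexK is inactive.
No activator is available at the *vorB* promoter, so *vorB* is not transcribed.
→ *vorB* is OFF.
0 of the 5 genes are transcribed.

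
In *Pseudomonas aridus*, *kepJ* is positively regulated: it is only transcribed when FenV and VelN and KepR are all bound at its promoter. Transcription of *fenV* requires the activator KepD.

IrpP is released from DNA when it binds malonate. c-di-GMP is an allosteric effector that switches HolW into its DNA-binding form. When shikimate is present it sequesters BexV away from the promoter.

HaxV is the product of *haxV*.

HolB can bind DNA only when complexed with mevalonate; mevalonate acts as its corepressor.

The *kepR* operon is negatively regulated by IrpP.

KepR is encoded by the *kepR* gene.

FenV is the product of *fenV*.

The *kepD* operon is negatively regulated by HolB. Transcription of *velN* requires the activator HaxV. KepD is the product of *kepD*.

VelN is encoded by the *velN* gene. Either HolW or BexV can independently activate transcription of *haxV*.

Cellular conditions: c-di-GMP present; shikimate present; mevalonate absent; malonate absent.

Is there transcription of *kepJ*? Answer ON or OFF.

Mevalonate is absent, so HolB is inactive.
With no repressor bound, *kepD* is transcribed.
So KepD is produced and active.
No repressor is bound and KepD is active, so *fenV* is transcribed.
So FenV is produced and active.
c-di-GMP is present, so HolW is active.
Shikimate is present, so BexV is inactive.
Activator HolW is present, so *haxV* is transcribed.
So HaxV is produced and active.
No repressor is bound and HaxV is active, so *velN* is transcribed.
So VelN is produced and active.
Malonate is absent, so IrpP is active.
With repressor IrpP bound, *kepR* is not transcribed.
So KepR is not produced.
Required activator KepR is absent, so *kepJ* is not transcribed.

OFF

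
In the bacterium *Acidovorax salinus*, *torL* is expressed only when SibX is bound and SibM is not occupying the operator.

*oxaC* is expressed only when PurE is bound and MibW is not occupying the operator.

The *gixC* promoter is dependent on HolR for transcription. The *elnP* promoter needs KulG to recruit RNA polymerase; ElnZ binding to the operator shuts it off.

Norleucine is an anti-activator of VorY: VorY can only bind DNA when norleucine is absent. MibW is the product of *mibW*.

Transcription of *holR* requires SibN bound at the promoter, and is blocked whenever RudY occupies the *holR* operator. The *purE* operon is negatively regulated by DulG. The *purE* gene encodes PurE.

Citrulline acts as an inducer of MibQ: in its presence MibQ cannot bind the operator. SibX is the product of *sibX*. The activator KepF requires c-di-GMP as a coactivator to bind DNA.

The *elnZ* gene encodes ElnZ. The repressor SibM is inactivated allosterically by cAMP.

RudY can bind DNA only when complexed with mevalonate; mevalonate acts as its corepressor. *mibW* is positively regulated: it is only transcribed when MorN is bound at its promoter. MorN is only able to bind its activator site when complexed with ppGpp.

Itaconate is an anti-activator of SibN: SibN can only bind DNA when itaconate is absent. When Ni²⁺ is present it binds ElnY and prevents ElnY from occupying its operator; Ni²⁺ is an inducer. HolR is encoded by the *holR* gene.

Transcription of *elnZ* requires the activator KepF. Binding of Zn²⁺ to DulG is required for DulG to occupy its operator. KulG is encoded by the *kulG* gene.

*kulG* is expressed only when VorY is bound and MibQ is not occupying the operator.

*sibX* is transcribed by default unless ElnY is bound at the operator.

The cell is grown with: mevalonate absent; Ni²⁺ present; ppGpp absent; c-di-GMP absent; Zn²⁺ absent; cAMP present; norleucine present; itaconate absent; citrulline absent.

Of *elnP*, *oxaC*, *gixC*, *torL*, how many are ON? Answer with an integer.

3

Norleucine is present, so VorY is inactive.
Citrulline is absent, so MibQ is active.
With repressor MibQ bound, *kulG* is not transcribed.
So KulG is not produced.
c-di-GMP is absent, so KepF is inactive.
Required activator KepF is absent, so *elnZ* is not transcribed.
So ElnZ is not produced.
Required activator KulG is absent, so *elnP* is not transcribed.
→ *elnP* is OFF.
ppGpp is absent, so MorN is inactive.
Required activator MorN is absent, so *mibW* is not transcribed.
So MibW is not produced.
Zn²⁺ is absent, so DulG is inactive.
With no repressor bound, *purE* is transcribed.
So PurE is produced and active.
No repressor is bound and PurE is active, so *oxaC* is transcribed.
→ *oxaC* is ON.
Itaconate is absent, so SibN is active.
Mevalonate is absent, so RudY is inactive.
No repressor is bound and SibN is active, so *holR* is transcribed.
So HolR is produced and active.
No repressor is bound and HolR is active, so *gixC* is transcribed.
→ *gixC* is ON.
Ni²⁺ is present, so ElnY is inactive.
With no repressor bound, *sibX* is transcribed.
So SibX is produced and active.
cAMP is present, so SibM is inactive.
No repressor is bound and SibX is active, so *torL* is transcribed.
→ *torL* is ON.
3 of the 4 genes are transcribed.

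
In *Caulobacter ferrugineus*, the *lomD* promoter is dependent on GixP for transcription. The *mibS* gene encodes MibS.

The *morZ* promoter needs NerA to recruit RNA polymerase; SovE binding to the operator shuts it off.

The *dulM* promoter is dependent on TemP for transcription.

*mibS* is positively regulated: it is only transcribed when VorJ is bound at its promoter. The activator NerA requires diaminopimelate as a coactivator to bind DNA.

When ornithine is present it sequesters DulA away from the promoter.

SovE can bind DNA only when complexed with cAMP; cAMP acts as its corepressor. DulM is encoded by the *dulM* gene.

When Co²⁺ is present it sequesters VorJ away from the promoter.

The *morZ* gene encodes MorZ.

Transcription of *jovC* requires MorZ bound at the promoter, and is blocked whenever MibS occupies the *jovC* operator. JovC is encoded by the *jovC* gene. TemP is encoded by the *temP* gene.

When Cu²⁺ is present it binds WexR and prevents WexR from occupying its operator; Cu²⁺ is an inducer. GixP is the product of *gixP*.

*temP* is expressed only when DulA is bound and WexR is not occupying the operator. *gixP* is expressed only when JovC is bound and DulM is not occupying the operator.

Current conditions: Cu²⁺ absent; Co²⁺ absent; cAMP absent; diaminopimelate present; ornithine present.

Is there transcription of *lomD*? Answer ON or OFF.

OFF

Cu²⁺ is absent, so WexR is active.
Ornithine is present, so DulA is inactive.
With repressor WexR bound, *temP* is not transcribed.
So TemP is not produced.
Required activator TemP is absent, so *dulM* is not transcribed.
So DulM is not produced.
Co²⁺ is absent, so VorJ is active.
No repressor is bound and VorJ is active, so *mibS* is transcribed.
So MibS is produced and active.
Diaminopimelate is present, so NerA is active.
cAMP is absent, so SovE is inactive.
No repressor is bound and NerA is active, so *morZ* is transcribed.
So MorZ is produced and active.
With repressor MibS bound, *jovC* is not transcribed.
So JovC is not produced.
Required activator JovC is absent, so *gixP* is not transcribed.
So GixP is not produced.
Required activator GixP is absent, so *lomD* is not transcribed.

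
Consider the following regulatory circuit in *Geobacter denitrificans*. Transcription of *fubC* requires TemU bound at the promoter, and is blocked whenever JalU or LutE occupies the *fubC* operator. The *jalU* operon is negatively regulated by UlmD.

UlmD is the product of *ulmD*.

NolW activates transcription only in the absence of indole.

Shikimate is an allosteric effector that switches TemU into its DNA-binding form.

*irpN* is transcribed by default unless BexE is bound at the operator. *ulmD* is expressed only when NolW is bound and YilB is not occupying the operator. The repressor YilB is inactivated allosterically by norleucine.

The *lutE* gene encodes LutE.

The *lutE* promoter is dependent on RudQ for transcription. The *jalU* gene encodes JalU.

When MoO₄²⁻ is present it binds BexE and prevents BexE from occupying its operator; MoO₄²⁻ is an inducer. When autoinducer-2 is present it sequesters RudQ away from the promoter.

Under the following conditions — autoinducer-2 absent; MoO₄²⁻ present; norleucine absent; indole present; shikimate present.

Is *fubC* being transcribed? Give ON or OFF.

Indole is present, so NolW is inactive.
Norleucine is absent, so YilB is active.
With repressor YilB bound, *ulmD* is not transcribed.
So UlmD is not produced.
With no repressor bound, *jalU* is transcribed.
So JalU is produced and active.
Shikimate is present, so TemU is active.
Autoinducer-2 is absent, so RudQ is active.
No repressor is bound and RudQ is active, so *lutE* is transcribed.
So LutE is produced and active.
With repressor JalU bound, *fubC* is not transcribed.

OFF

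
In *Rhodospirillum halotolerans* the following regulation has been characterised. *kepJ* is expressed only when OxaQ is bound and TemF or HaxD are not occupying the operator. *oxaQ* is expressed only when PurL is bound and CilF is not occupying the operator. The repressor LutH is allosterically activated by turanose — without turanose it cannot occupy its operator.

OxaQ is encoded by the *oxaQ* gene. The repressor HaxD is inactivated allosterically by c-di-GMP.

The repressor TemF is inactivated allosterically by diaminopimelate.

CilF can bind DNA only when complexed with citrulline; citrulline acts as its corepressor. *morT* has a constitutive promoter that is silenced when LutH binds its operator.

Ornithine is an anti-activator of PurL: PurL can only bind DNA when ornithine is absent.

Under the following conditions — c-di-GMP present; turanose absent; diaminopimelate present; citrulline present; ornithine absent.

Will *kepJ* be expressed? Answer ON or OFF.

OFF

Citrulline is present, so CilF is active.
Ornithine is absent, so PurL is active.
With repressor CilF bound, *oxaQ* is not transcribed.
So OxaQ is not produced.
Diaminopimelate is present, so TemF is inactive.
c-di-GMP is present, so HaxD is inactive.
Required activator OxaQ is absent, so *kepJ* is not transcribed.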